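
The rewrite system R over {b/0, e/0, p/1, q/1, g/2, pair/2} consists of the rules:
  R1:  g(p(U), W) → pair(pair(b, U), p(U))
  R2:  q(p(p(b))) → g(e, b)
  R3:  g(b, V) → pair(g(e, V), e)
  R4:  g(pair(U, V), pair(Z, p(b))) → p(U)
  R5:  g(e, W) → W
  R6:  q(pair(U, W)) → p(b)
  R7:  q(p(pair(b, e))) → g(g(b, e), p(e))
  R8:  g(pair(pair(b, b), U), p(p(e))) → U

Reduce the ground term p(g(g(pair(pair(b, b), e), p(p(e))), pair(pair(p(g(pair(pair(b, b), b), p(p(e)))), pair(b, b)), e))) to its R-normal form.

p(pair(pair(p(b), pair(b, b)), e))

1. p(g(g(pair(pair(b, b), e), p(p(e))), pair(pair(p(g(pair(pair(b, b), b), p(p(e)))), pair(b, b)), e)))  →  p(g(e, pair(pair(p(g(pair(pair(b, b), b), p(p(e)))), pair(b, b)), e)))   [R8 at 1.1]
2. p(g(e, pair(pair(p(g(pair(pair(b, b), b), p(p(e)))), pair(b, b)), e)))  →  p(pair(pair(p(g(pair(pair(b, b), b), p(p(e)))), pair(b, b)), e))   [R5 at 1]
3. p(pair(pair(p(g(pair(pair(b, b), b), p(p(e)))), pair(b, b)), e))  →  p(pair(pair(p(b), pair(b, b)), e))   [R8 at 1.1.1.1]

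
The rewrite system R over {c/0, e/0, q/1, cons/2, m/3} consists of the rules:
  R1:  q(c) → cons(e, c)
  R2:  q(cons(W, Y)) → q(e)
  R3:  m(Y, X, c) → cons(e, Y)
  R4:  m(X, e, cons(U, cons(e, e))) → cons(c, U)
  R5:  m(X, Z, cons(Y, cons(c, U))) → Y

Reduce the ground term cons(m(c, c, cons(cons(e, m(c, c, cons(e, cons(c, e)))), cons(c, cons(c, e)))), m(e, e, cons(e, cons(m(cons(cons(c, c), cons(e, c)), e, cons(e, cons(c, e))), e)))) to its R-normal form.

1. cons(m(c, c, cons(cons(e, m(c, c, cons(e, cons(c, e)))), cons(c, cons(c, e)))), m(e, e, cons(e, cons(m(cons(cons(c, c), cons(e, c)), e, cons(e, cons(c, e))), e))))  →  cons(cons(e, m(c, c, cons(e, cons(c, e)))), m(e, e, cons(e, cons(m(cons(cons(c, c), cons(e, c)), e, cons(e, cons(c, e))), e))))   [R5 at 1]
2. cons(cons(e, m(c, c, cons(e, cons(c, e)))), m(e, e, cons(e, cons(m(cons(cons(c, c), cons(e, c)), e, cons(e, cons(c, e))), e))))  →  cons(cons(e, e), m(e, e, cons(e, cons(m(cons(cons(c, c), cons(e, c)), e, cons(e, cons(c, e))), e))))   [R5 at 1.2]
3. cons(cons(e, e), m(e, e, cons(e, cons(m(cons(cons(c, c), cons(e, c)), e, cons(e, cons(c, e))), e))))  →  cons(cons(e, e), m(e, e, cons(e, cons(e, e))))   [R5 at 2.3.2.1]
4. cons(cons(e, e), m(e, e, cons(e, cons(e, e))))  →  cons(cons(e, e), cons(c, e))   [R4 at 2]

cons(cons(e, e), cons(c, e))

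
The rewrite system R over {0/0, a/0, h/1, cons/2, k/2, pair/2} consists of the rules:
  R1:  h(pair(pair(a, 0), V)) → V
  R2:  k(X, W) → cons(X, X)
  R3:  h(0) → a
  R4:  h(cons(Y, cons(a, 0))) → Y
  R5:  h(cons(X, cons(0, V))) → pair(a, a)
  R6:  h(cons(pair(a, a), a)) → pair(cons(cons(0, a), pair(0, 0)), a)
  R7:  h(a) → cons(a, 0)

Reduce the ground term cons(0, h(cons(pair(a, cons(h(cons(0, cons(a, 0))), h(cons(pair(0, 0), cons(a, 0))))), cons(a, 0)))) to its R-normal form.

cons(0, pair(a, cons(0, pair(0, 0))))

1. cons(0, h(cons(pair(a, cons(h(cons(0, cons(a, 0))), h(cons(pair(0, 0), cons(a, 0))))), cons(a, 0))))  →  cons(0, pair(a, cons(h(cons(0, cons(a, 0))), h(cons(pair(0, 0), cons(a, 0))))))   [R4 at 2]
2. cons(0, pair(a, cons(h(cons(0, cons(a, 0))), h(cons(pair(0, 0), cons(a, 0))))))  →  cons(0, pair(a, cons(0, h(cons(pair(0, 0), cons(a, 0))))))   [R4 at 2.2.1]
3. cons(0, pair(a, cons(0, h(cons(pair(0, 0), cons(a, 0))))))  →  cons(0, pair(a, cons(0, pair(0, 0))))   [R4 at 2.2.2]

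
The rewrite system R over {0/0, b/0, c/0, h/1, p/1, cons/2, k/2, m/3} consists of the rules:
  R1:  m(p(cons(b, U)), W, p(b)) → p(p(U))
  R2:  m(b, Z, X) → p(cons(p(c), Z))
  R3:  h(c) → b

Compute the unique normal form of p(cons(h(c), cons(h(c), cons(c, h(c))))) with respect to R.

1. p(cons(h(c), cons(h(c), cons(c, h(c)))))  →  p(cons(b, cons(h(c), cons(c, h(c)))))   [R3 at 1.1]
2. p(cons(b, cons(h(c), cons(c, h(c)))))  →  p(cons(b, cons(b, cons(c, h(c)))))   [R3 at 1.2.1]
3. p(cons(b, cons(b, cons(c, h(c)))))  →  p(cons(b, cons(b, cons(c, b))))   [R3 at 1.2.2.2]

p(cons(b, cons(b, cons(c, b))))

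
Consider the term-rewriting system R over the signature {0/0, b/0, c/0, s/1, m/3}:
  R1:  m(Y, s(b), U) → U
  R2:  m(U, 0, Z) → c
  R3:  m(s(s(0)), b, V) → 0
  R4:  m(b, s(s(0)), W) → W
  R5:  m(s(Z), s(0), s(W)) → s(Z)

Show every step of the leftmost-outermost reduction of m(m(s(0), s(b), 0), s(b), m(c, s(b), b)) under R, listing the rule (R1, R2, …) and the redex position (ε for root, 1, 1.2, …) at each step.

b

1. m(m(s(0), s(b), 0), s(b), m(c, s(b), b))  →  m(c, s(b), b)   [R1 at ε]
2. m(c, s(b), b)  →  b   [R1 at ε]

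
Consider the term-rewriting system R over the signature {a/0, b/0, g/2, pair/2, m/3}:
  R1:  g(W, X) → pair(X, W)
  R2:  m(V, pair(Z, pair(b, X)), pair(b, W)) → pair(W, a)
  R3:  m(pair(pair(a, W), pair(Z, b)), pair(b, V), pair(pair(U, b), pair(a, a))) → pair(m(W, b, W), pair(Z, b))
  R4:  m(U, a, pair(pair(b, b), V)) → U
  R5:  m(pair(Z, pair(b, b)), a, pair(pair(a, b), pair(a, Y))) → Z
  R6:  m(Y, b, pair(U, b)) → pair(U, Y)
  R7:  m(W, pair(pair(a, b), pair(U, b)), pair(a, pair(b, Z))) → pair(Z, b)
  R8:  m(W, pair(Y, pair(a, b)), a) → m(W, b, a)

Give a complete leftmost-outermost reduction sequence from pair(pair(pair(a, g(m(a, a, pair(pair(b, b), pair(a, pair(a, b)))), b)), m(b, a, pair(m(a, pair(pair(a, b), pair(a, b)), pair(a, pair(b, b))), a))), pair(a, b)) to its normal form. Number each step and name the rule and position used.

1. pair(pair(pair(a, g(m(a, a, pair(pair(b, b), pair(a, pair(a, b)))), b)), m(b, a, pair(m(a, pair(pair(a, b), pair(a, b)), pair(a, pair(b, b))), a))), pair(a, b))  →  pair(pair(pair(a, pair(b, m(a, a, pair(pair(b, b), pair(a, pair(a, b)))))), m(b, a, pair(m(a, pair(pair(a, b), pair(a, b)), pair(a, pair(b, b))), a))), pair(a, b))   [R1 at 1.1.2]
2. pair(pair(pair(a, pair(b, m(a, a, pair(pair(b, b), pair(a, pair(a, b)))))), m(b, a, pair(m(a, pair(pair(a, b), pair(a, b)), pair(a, pair(b, b))), a))), pair(a, b))  →  pair(pair(pair(a, pair(b, a)), m(b, a, pair(m(a, pair(pair(a, b), pair(a, b)), pair(a, pair(b, b))), a))), pair(a, b))   [R4 at 1.1.2.2]
3. pair(pair(pair(a, pair(b, a)), m(b, a, pair(m(a, pair(pair(a, b), pair(a, b)), pair(a, pair(b, b))), a))), pair(a, b))  →  pair(pair(pair(a, pair(b, a)), m(b, a, pair(pair(b, b), a))), pair(a, b))   [R7 at 1.2.3.1]
4. pair(pair(pair(a, pair(b, a)), m(b, a, pair(pair(b, b), a))), pair(a, b))  →  pair(pair(pair(a, pair(b, a)), b), pair(a, b))   [R4 at 1.2]

pair(pair(pair(a, pair(b, a)), b), pair(a, b))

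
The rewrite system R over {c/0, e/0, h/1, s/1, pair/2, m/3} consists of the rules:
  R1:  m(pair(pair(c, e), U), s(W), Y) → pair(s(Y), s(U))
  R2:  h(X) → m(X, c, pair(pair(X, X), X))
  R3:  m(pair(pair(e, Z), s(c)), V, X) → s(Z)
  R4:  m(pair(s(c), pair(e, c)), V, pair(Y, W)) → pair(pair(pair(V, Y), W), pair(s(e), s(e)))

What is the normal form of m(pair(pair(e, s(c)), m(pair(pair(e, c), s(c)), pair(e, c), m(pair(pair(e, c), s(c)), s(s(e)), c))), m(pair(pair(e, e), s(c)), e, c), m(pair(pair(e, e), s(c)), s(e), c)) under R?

1. m(pair(pair(e, s(c)), m(pair(pair(e, c), s(c)), pair(e, c), m(pair(pair(e, c), s(c)), s(s(e)), c))), m(pair(pair(e, e), s(c)), e, c), m(pair(pair(e, e), s(c)), s(e), c))  →  m(pair(pair(e, s(c)), s(c)), m(pair(pair(e, e), s(c)), e, c), m(pair(pair(e, e), s(c)), s(e), c))   [R3 at 1.2]
2. m(pair(pair(e, s(c)), s(c)), m(pair(pair(e, e), s(c)), e, c), m(pair(pair(e, e), s(c)), s(e), c))  →  s(s(c))   [R3 at ε]

s(s(c))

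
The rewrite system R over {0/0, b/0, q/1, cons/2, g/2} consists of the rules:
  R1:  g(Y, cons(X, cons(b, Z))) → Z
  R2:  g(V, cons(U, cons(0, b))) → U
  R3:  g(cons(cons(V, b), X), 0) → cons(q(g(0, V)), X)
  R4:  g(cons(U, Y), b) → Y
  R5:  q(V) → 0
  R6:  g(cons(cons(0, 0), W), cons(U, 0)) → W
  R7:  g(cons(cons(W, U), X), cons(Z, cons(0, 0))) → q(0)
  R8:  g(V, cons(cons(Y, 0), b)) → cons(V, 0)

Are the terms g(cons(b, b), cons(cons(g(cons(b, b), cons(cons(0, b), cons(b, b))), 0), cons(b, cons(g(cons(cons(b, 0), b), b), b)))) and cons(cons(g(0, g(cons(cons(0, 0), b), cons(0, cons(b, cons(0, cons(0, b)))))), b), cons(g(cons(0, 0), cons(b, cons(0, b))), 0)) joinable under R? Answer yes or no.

Reduce t₁ = g(cons(b, b), cons(cons(g(cons(b, b), cons(cons(0, b), cons(b, b))), 0), cons(b, cons(g(cons(cons(b, 0), b), b), b)))):
1. g(cons(b, b), cons(cons(g(cons(b, b), cons(cons(0, b), cons(b, b))), 0), cons(b, cons(g(cons(cons(b, 0), b), b), b))))  →  cons(g(cons(cons(b, 0), b), b), b)   [R1 at ε]
2. cons(g(cons(cons(b, 0), b), b), b)  →  cons(b, b)   [R4 at 1]

Reduce t₂ = cons(cons(g(0, g(cons(cons(0, 0), b), cons(0, cons(b, cons(0, cons(0, b)))))), b), cons(g(cons(0, 0), cons(b, cons(0, b))), 0)):
1. cons(cons(g(0, g(cons(cons(0, 0), b), cons(0, cons(b, cons(0, cons(0, b)))))), b), cons(g(cons(0, 0), cons(b, cons(0, b))), 0))  →  cons(cons(g(0, cons(0, cons(0, b))), b), cons(g(cons(0, 0), cons(b, cons(0, b))), 0))   [R1 at 1.1.2]
2. cons(cons(g(0, cons(0, cons(0, b))), b), cons(g(cons(0, 0), cons(b, cons(0, b))), 0))  →  cons(cons(0, b), cons(g(cons(0, 0), cons(b, cons(0, b))), 0))   [R2 at 1.1]
3. cons(cons(0, b), cons(g(cons(0, 0), cons(b, cons(0, b))), 0))  →  cons(cons(0, b), cons(b, 0))   [R2 at 2.1]

no — NF(t₁) = cons(b, b), NF(t₂) = cons(cons(0, b), cons(b, 0))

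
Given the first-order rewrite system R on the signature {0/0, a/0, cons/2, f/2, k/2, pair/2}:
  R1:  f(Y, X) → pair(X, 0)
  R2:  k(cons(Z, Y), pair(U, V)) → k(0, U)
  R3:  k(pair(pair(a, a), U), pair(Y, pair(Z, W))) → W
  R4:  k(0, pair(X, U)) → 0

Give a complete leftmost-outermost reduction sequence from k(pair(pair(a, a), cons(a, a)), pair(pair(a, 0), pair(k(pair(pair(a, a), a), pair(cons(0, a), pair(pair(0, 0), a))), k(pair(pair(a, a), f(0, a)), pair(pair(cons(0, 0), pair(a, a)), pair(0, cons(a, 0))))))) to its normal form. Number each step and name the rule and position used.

cons(a, 0)

1. k(pair(pair(a, a), cons(a, a)), pair(pair(a, 0), pair(k(pair(pair(a, a), a), pair(cons(0, a), pair(pair(0, 0), a))), k(pair(pair(a, a), f(0, a)), pair(pair(cons(0, 0), pair(a, a)), pair(0, cons(a, 0)))))))  →  k(pair(pair(a, a), f(0, a)), pair(pair(cons(0, 0), pair(a, a)), pair(0, cons(a, 0))))   [R3 at ε]
2. k(pair(pair(a, a), f(0, a)), pair(pair(cons(0, 0), pair(a, a)), pair(0, cons(a, 0))))  →  cons(a, 0)   [R3 at ε]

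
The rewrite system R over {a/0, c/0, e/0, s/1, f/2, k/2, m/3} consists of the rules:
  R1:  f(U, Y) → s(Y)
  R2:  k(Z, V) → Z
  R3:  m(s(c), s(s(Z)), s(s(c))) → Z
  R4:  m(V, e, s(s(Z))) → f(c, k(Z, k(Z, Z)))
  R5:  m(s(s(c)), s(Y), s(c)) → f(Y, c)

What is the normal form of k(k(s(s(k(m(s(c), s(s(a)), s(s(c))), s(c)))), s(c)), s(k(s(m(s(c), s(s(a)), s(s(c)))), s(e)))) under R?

1. k(k(s(s(k(m(s(c), s(s(a)), s(s(c))), s(c)))), s(c)), s(k(s(m(s(c), s(s(a)), s(s(c)))), s(e))))  →  k(s(s(k(m(s(c), s(s(a)), s(s(c))), s(c)))), s(c))   [R2 at ε]
2. k(s(s(k(m(s(c), s(s(a)), s(s(c))), s(c)))), s(c))  →  s(s(k(m(s(c), s(s(a)), s(s(c))), s(c))))   [R2 at ε]
3. s(s(k(m(s(c), s(s(a)), s(s(c))), s(c))))  →  s(s(m(s(c), s(s(a)), s(s(c)))))   [R2 at 1.1]
4. s(s(m(s(c), s(s(a)), s(s(c)))))  →  s(s(a))   [R3 at 1.1]

s(s(a))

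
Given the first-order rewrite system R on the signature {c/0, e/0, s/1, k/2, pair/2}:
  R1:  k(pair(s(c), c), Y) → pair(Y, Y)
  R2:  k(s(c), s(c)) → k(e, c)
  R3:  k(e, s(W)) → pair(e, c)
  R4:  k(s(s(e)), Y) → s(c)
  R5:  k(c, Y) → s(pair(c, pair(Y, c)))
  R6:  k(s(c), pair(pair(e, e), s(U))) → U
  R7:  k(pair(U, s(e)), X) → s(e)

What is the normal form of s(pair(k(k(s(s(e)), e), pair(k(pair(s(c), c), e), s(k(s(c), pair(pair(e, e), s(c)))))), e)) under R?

s(pair(c, e))

1. s(pair(k(k(s(s(e)), e), pair(k(pair(s(c), c), e), s(k(s(c), pair(pair(e, e), s(c)))))), e))  →  s(pair(k(s(c), pair(k(pair(s(c), c), e), s(k(s(c), pair(pair(e, e), s(c)))))), e))   [R4 at 1.1.1]
2. s(pair(k(s(c), pair(k(pair(s(c), c), e), s(k(s(c), pair(pair(e, e), s(c)))))), e))  →  s(pair(k(s(c), pair(pair(e, e), s(k(s(c), pair(pair(e, e), s(c)))))), e))   [R1 at 1.1.2.1]
3. s(pair(k(s(c), pair(pair(e, e), s(k(s(c), pair(pair(e, e), s(c)))))), e))  →  s(pair(k(s(c), pair(pair(e, e), s(c))), e))   [R6 at 1.1]
4. s(pair(k(s(c), pair(pair(e, e), s(c))), e))  →  s(pair(c, e))   [R6 at 1.1]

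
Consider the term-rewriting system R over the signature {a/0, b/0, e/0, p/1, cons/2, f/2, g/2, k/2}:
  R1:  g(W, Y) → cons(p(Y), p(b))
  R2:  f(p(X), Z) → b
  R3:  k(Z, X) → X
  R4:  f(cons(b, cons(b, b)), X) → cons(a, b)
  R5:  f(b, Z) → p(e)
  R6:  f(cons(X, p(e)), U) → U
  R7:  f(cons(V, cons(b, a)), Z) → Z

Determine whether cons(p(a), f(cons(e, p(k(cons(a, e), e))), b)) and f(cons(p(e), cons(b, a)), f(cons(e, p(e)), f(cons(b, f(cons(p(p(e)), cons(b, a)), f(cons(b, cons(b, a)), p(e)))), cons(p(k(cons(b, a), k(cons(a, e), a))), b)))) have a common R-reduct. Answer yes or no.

yes — NF(t₁) = cons(p(a), b), NF(t₂) = cons(p(a), b)

Reduce t₁ = cons(p(a), f(cons(e, p(k(cons(a, e), e))), b)):
1. cons(p(a), f(cons(e, p(k(cons(a, e), e))), b))  →  cons(p(a), f(cons(e, p(e)), b))   [R3 at 2.1.2.1]
2. cons(p(a), f(cons(e, p(e)), b))  →  cons(p(a), b)   [R6 at 2]

Reduce t₂ = f(cons(p(e), cons(b, a)), f(cons(e, p(e)), f(cons(b, f(cons(p(p(e)), cons(b, a)), f(cons(b, cons(b, a)), p(e)))), cons(p(k(cons(b, a), k(cons(a, e), a))), b)))):
1. f(cons(p(e), cons(b, a)), f(cons(e, p(e)), f(cons(b, f(cons(p(p(e)), cons(b, a)), f(cons(b, cons(b, a)), p(e)))), cons(p(k(cons(b, a), k(cons(a, e), a))), b))))  →  f(cons(e, p(e)), f(cons(b, f(cons(p(p(e)), cons(b, a)), f(cons(b, cons(b, a)), p(e)))), cons(p(k(cons(b, a), k(cons(a, e), a))), b)))   [R7 at ε]
2. f(cons(e, p(e)), f(cons(b, f(cons(p(p(e)), cons(b, a)), f(cons(b, cons(b, a)), p(e)))), cons(p(k(cons(b, a), k(cons(a, e), a))), b)))  →  f(cons(b, f(cons(p(p(e)), cons(b, a)), f(cons(b, cons(b, a)), p(e)))), cons(p(k(cons(b, a), k(cons(a, e), a))), b))   [R6 at ε]
3. f(cons(b, f(cons(p(p(e)), cons(b, a)), f(cons(b, cons(b, a)), p(e)))), cons(p(k(cons(b, a), k(cons(a, e), a))), b))  →  f(cons(b, f(cons(b, cons(b, a)), p(e))), cons(p(k(cons(b, a), k(cons(a, e), a))), b))   [R7 at 1.2]
4. f(cons(b, f(cons(b, cons(b, a)), p(e))), cons(p(k(cons(b, a), k(cons(a, e), a))), b))  →  f(cons(b, p(e)), cons(p(k(cons(b, a), k(cons(a, e), a))), b))   [R7 at 1.2]
5. f(cons(b, p(e)), cons(p(k(cons(b, a), k(cons(a, e), a))), b))  →  cons(p(k(cons(b, a), k(cons(a, e), a))), b)   [R6 at ε]
6. cons(p(k(cons(b, a), k(cons(a, e), a))), b)  →  cons(p(k(cons(a, e), a)), b)   [R3 at 1.1]
7. cons(p(k(cons(a, e), a)), b)  →  cons(p(a), b)   [R3 at 1.1]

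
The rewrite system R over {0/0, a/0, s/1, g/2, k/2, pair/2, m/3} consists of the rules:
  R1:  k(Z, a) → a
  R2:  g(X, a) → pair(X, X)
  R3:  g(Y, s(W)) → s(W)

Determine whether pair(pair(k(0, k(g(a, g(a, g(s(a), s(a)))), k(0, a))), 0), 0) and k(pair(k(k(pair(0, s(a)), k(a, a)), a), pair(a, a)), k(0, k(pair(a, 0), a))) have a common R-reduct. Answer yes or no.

no — NF(t₁) = pair(pair(a, 0), 0), NF(t₂) = a

Reduce t₁ = pair(pair(k(0, k(g(a, g(a, g(s(a), s(a)))), k(0, a))), 0), 0):
1. pair(pair(k(0, k(g(a, g(a, g(s(a), s(a)))), k(0, a))), 0), 0)  →  pair(pair(k(0, k(g(a, g(a, s(a))), k(0, a))), 0), 0)   [R3 at 1.1.2.1.2.2]
2. pair(pair(k(0, k(g(a, g(a, s(a))), k(0, a))), 0), 0)  →  pair(pair(k(0, k(g(a, s(a)), k(0, a))), 0), 0)   [R3 at 1.1.2.1.2]
3. pair(pair(k(0, k(g(a, s(a)), k(0, a))), 0), 0)  →  pair(pair(k(0, k(s(a), k(0, a))), 0), 0)   [R3 at 1.1.2.1]
4. pair(pair(k(0, k(s(a), k(0, a))), 0), 0)  →  pair(pair(k(0, k(s(a), a)), 0), 0)   [R1 at 1.1.2.2]
5. pair(pair(k(0, k(s(a), a)), 0), 0)  →  pair(pair(k(0, a), 0), 0)   [R1 at 1.1.2]
6. pair(pair(k(0, a), 0), 0)  →  pair(pair(a, 0), 0)   [R1 at 1.1]

Reduce t₂ = k(pair(k(k(pair(0, s(a)), k(a, a)), a), pair(a, a)), k(0, k(pair(a, 0), a))):
1. k(pair(k(k(pair(0, s(a)), k(a, a)), a), pair(a, a)), k(0, k(pair(a, 0), a)))  →  k(pair(a, pair(a, a)), k(0, k(pair(a, 0), a)))   [R1 at 1.1]
2. k(pair(a, pair(a, a)), k(0, k(pair(a, 0), a)))  →  k(pair(a, pair(a, a)), k(0, a))   [R1 at 2.2]
3. k(pair(a, pair(a, a)), k(0, a))  →  k(pair(a, pair(a, a)), a)   [R1 at 2]
4. k(pair(a, pair(a, a)), a)  →  a   [R1 at ε]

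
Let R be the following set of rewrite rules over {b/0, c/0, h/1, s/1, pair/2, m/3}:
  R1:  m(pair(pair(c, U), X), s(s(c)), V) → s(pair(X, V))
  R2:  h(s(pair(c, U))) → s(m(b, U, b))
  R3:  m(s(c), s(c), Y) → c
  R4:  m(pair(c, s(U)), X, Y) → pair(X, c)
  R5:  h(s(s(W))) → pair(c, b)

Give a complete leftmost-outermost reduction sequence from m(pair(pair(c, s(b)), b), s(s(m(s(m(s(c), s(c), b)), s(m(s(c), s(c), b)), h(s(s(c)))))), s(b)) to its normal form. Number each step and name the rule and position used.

s(pair(b, s(b)))

1. m(pair(pair(c, s(b)), b), s(s(m(s(m(s(c), s(c), b)), s(m(s(c), s(c), b)), h(s(s(c)))))), s(b))  →  m(pair(pair(c, s(b)), b), s(s(m(s(c), s(m(s(c), s(c), b)), h(s(s(c)))))), s(b))   [R3 at 2.1.1.1.1]
2. m(pair(pair(c, s(b)), b), s(s(m(s(c), s(m(s(c), s(c), b)), h(s(s(c)))))), s(b))  →  m(pair(pair(c, s(b)), b), s(s(m(s(c), s(c), h(s(s(c)))))), s(b))   [R3 at 2.1.1.2.1]
3. m(pair(pair(c, s(b)), b), s(s(m(s(c), s(c), h(s(s(c)))))), s(b))  →  m(pair(pair(c, s(b)), b), s(s(c)), s(b))   [R3 at 2.1.1]
4. m(pair(pair(c, s(b)), b), s(s(c)), s(b))  →  s(pair(b, s(b)))   [R1 at ε]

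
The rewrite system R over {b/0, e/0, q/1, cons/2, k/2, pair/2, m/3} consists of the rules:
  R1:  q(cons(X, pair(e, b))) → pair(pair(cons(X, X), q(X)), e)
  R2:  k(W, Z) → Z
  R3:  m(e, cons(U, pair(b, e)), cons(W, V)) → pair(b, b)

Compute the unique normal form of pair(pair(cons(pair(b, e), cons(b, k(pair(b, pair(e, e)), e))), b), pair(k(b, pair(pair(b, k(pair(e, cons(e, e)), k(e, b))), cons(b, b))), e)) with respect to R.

pair(pair(cons(pair(b, e), cons(b, e)), b), pair(pair(pair(b, b), cons(b, b)), e))

1. pair(pair(cons(pair(b, e), cons(b, k(pair(b, pair(e, e)), e))), b), pair(k(b, pair(pair(b, k(pair(e, cons(e, e)), k(e, b))), cons(b, b))), e))  →  pair(pair(cons(pair(b, e), cons(b, e)), b), pair(k(b, pair(pair(b, k(pair(e, cons(e, e)), k(e, b))), cons(b, b))), e))   [R2 at 1.1.2.2]
2. pair(pair(cons(pair(b, e), cons(b, e)), b), pair(k(b, pair(pair(b, k(pair(e, cons(e, e)), k(e, b))), cons(b, b))), e))  →  pair(pair(cons(pair(b, e), cons(b, e)), b), pair(pair(pair(b, k(pair(e, cons(e, e)), k(e, b))), cons(b, b)), e))   [R2 at 2.1]
3. pair(pair(cons(pair(b, e), cons(b, e)), b), pair(pair(pair(b, k(pair(e, cons(e, e)), k(e, b))), cons(b, b)), e))  →  pair(pair(cons(pair(b, e), cons(b, e)), b), pair(pair(pair(b, k(e, b)), cons(b, b)), e))   [R2 at 2.1.1.2]
4. pair(pair(cons(pair(b, e), cons(b, e)), b), pair(pair(pair(b, k(e, b)), cons(b, b)), e))  →  pair(pair(cons(pair(b, e), cons(b, e)), b), pair(pair(pair(b, b), cons(b, b)), e))   [R2 at 2.1.1.2]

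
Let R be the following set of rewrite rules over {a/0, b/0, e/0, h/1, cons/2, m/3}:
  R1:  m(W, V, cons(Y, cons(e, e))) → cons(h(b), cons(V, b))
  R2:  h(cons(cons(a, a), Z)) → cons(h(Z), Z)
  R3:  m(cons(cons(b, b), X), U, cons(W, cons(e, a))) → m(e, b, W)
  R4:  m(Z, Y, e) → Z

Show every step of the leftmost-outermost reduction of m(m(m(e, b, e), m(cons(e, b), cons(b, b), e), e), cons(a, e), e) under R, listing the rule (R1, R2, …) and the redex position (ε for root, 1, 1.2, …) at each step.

e

1. m(m(m(e, b, e), m(cons(e, b), cons(b, b), e), e), cons(a, e), e)  →  m(m(e, b, e), m(cons(e, b), cons(b, b), e), e)   [R4 at ε]
2. m(m(e, b, e), m(cons(e, b), cons(b, b), e), e)  →  m(e, b, e)   [R4 at ε]
3. m(e, b, e)  →  e   [R4 at ε]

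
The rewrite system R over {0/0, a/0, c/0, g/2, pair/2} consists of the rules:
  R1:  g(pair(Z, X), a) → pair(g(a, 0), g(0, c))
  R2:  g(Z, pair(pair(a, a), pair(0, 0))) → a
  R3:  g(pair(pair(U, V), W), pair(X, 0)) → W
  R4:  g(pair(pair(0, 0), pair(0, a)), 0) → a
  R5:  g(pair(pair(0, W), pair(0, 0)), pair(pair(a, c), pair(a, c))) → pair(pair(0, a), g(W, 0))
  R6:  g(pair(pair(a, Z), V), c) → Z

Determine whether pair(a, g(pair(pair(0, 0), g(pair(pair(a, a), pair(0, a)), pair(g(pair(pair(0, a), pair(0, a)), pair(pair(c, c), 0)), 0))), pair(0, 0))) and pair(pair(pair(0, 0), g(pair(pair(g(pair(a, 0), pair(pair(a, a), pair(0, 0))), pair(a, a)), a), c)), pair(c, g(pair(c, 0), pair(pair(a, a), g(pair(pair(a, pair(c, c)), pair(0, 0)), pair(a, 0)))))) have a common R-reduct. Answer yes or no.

Reduce t₁ = pair(a, g(pair(pair(0, 0), g(pair(pair(a, a), pair(0, a)), pair(g(pair(pair(0, a), pair(0, a)), pair(pair(c, c), 0)), 0))), pair(0, 0))):
1. pair(a, g(pair(pair(0, 0), g(pair(pair(a, a), pair(0, a)), pair(g(pair(pair(0, a), pair(0, a)), pair(pair(c, c), 0)), 0))), pair(0, 0)))  →  pair(a, g(pair(pair(a, a), pair(0, a)), pair(g(pair(pair(0, a), pair(0, a)), pair(pair(c, c), 0)), 0)))   [R3 at 2]
2. pair(a, g(pair(pair(a, a), pair(0, a)), pair(g(pair(pair(0, a), pair(0, a)), pair(pair(c, c), 0)), 0)))  →  pair(a, pair(0, a))   [R3 at 2]

Reduce t₂ = pair(pair(pair(0, 0), g(pair(pair(g(pair(a, 0), pair(pair(a, a), pair(0, 0))), pair(a, a)), a), c)), pair(c, g(pair(c, 0), pair(pair(a, a), g(pair(pair(a, pair(c, c)), pair(0, 0)), pair(a, 0)))))):
1. pair(pair(pair(0, 0), g(pair(pair(g(pair(a, 0), pair(pair(a, a), pair(0, 0))), pair(a, a)), a), c)), pair(c, g(pair(c, 0), pair(pair(a, a), g(pair(pair(a, pair(c, c)), pair(0, 0)), pair(a, 0))))))  →  pair(pair(pair(0, 0), g(pair(pair(a, pair(a, a)), a), c)), pair(c, g(pair(c, 0), pair(pair(a, a), g(pair(pair(a, pair(c, c)), pair(0, 0)), pair(a, 0))))))   [R2 at 1.2.1.1.1]
2. pair(pair(pair(0, 0), g(pair(pair(a, pair(a, a)), a), c)), pair(c, g(pair(c, 0), pair(pair(a, a), g(pair(pair(a, pair(c, c)), pair(0, 0)), pair(a, 0))))))  →  pair(pair(pair(0, 0), pair(a, a)), pair(c, g(pair(c, 0), pair(pair(a, a), g(pair(pair(a, pair(c, c)), pair(0, 0)), pair(a, 0))))))   [R6 at 1.2]
3. pair(pair(pair(0, 0), pair(a, a)), pair(c, g(pair(c, 0), pair(pair(a, a), g(pair(pair(a, pair(c, c)), pair(0, 0)), pair(a, 0))))))  →  pair(pair(pair(0, 0), pair(a, a)), pair(c, g(pair(c, 0), pair(pair(a, a), pair(0, 0)))))   [R3 at 2.2.2.2]
4. pair(pair(pair(0, 0), pair(a, a)), pair(c, g(pair(c, 0), pair(pair(a, a), pair(0, 0)))))  →  pair(pair(pair(0, 0), pair(a, a)), pair(c, a))   [R2 at 2.2]

no — NF(t₁) = pair(a, pair(0, a)), NF(t₂) = pair(pair(pair(0, 0), pair(a, a)), pair(c, a))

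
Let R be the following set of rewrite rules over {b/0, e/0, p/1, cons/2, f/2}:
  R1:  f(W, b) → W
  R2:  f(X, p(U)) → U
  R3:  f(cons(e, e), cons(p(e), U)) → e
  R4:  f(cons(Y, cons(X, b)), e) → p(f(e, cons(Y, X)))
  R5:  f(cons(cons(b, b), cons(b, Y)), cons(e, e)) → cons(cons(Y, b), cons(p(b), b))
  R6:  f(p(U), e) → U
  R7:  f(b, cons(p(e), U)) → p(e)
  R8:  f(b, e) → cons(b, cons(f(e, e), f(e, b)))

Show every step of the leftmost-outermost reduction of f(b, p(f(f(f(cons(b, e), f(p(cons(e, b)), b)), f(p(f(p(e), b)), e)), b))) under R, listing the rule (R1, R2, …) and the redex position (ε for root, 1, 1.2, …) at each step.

1. f(b, p(f(f(f(cons(b, e), f(p(cons(e, b)), b)), f(p(f(p(e), b)), e)), b)))  →  f(f(f(cons(b, e), f(p(cons(e, b)), b)), f(p(f(p(e), b)), e)), b)   [R2 at ε]
2. f(f(f(cons(b, e), f(p(cons(e, b)), b)), f(p(f(p(e), b)), e)), b)  →  f(f(cons(b, e), f(p(cons(e, b)), b)), f(p(f(p(e), b)), e))   [R1 at ε]
3. f(f(cons(b, e), f(p(cons(e, b)), b)), f(p(f(p(e), b)), e))  →  f(f(cons(b, e), p(cons(e, b))), f(p(f(p(e), b)), e))   [R1 at 1.2]
4. f(f(cons(b, e), p(cons(e, b))), f(p(f(p(e), b)), e))  →  f(cons(e, b), f(p(f(p(e), b)), e))   [R2 at 1]
5. f(cons(e, b), f(p(f(p(e), b)), e))  →  f(cons(e, b), f(p(e), b))   [R6 at 2]
6. f(cons(e, b), f(p(e), b))  →  f(cons(e, b), p(e))   [R1 at 2]
7. f(cons(e, b), p(e))  →  e   [R2 at ε]

e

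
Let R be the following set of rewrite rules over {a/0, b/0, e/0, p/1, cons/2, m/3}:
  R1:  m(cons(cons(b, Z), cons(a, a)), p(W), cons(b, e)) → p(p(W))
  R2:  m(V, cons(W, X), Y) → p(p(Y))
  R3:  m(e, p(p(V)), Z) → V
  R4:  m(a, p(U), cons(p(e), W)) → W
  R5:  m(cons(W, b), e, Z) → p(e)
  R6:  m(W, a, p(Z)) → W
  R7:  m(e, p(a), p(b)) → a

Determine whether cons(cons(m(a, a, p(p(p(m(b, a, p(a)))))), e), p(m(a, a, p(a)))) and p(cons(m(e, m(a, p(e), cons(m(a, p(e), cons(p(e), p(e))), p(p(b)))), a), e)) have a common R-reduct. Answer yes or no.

no — NF(t₁) = cons(cons(a, e), p(a)), NF(t₂) = p(cons(b, e))

Reduce t₁ = cons(cons(m(a, a, p(p(p(m(b, a, p(a)))))), e), p(m(a, a, p(a)))):
1. cons(cons(m(a, a, p(p(p(m(b, a, p(a)))))), e), p(m(a, a, p(a))))  →  cons(cons(a, e), p(m(a, a, p(a))))   [R6 at 1.1]
2. cons(cons(a, e), p(m(a, a, p(a))))  →  cons(cons(a, e), p(a))   [R6 at 2.1]

Reduce t₂ = p(cons(m(e, m(a, p(e), cons(m(a, p(e), cons(p(e), p(e))), p(p(b)))), a), e)):
1. p(cons(m(e, m(a, p(e), cons(m(a, p(e), cons(p(e), p(e))), p(p(b)))), a), e))  →  p(cons(m(e, m(a, p(e), cons(p(e), p(p(b)))), a), e))   [R4 at 1.1.2.3.1]
2. p(cons(m(e, m(a, p(e), cons(p(e), p(p(b)))), a), e))  →  p(cons(m(e, p(p(b)), a), e))   [R4 at 1.1.2]
3. p(cons(m(e, p(p(b)), a), e))  →  p(cons(b, e))   [R3 at 1.1]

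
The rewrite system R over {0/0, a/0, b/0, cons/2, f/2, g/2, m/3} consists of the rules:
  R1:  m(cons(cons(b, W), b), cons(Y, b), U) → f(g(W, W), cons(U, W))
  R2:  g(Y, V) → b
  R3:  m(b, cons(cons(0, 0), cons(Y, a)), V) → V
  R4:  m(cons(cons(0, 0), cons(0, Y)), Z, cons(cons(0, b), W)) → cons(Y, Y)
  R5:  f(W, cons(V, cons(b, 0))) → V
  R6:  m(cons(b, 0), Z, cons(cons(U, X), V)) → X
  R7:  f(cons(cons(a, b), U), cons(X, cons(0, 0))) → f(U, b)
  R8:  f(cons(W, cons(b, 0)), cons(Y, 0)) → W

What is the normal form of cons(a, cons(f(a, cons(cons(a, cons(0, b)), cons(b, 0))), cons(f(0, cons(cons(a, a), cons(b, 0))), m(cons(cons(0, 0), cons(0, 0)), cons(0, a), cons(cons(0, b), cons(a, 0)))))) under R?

1. cons(a, cons(f(a, cons(cons(a, cons(0, b)), cons(b, 0))), cons(f(0, cons(cons(a, a), cons(b, 0))), m(cons(cons(0, 0), cons(0, 0)), cons(0, a), cons(cons(0, b), cons(a, 0))))))  →  cons(a, cons(cons(a, cons(0, b)), cons(f(0, cons(cons(a, a), cons(b, 0))), m(cons(cons(0, 0), cons(0, 0)), cons(0, a), cons(cons(0, b), cons(a, 0))))))   [R5 at 2.1]
2. cons(a, cons(cons(a, cons(0, b)), cons(f(0, cons(cons(a, a), cons(b, 0))), m(cons(cons(0, 0), cons(0, 0)), cons(0, a), cons(cons(0, b), cons(a, 0))))))  →  cons(a, cons(cons(a, cons(0, b)), cons(cons(a, a), m(cons(cons(0, 0), cons(0, 0)), cons(0, a), cons(cons(0, b), cons(a, 0))))))   [R5 at 2.2.1]
3. cons(a, cons(cons(a, cons(0, b)), cons(cons(a, a), m(cons(cons(0, 0), cons(0, 0)), cons(0, a), cons(cons(0, b), cons(a, 0))))))  →  cons(a, cons(cons(a, cons(0, b)), cons(cons(a, a), cons(0, 0))))   [R4 at 2.2.2]

cons(a, cons(cons(a, cons(0, b)), cons(cons(a, a), cons(0, 0))))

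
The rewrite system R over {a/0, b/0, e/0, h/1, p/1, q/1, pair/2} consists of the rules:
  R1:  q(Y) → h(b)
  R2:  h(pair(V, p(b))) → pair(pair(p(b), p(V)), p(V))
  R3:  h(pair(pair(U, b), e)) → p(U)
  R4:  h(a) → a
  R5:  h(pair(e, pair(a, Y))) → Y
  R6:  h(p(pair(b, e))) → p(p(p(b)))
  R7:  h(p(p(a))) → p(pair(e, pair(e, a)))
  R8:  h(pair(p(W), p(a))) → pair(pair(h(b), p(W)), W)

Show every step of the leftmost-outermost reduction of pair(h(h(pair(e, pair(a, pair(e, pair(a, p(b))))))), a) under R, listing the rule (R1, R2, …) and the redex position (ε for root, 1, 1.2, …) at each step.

1. pair(h(h(pair(e, pair(a, pair(e, pair(a, p(b))))))), a)  →  pair(h(pair(e, pair(a, p(b)))), a)   [R5 at 1.1]
2. pair(h(pair(e, pair(a, p(b)))), a)  →  pair(p(b), a)   [R5 at 1]

pair(p(b), a)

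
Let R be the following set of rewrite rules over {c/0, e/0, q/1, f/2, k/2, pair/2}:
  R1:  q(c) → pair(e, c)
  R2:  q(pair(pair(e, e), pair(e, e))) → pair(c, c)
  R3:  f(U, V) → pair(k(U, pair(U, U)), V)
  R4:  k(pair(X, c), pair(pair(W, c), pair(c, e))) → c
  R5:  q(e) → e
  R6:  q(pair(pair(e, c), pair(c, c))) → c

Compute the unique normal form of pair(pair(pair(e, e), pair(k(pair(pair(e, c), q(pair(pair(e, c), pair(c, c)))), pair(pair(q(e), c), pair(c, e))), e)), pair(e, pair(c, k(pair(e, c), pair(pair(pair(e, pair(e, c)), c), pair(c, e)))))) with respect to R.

pair(pair(pair(e, e), pair(c, e)), pair(e, pair(c, c)))

1. pair(pair(pair(e, e), pair(k(pair(pair(e, c), q(pair(pair(e, c), pair(c, c)))), pair(pair(q(e), c), pair(c, e))), e)), pair(e, pair(c, k(pair(e, c), pair(pair(pair(e, pair(e, c)), c), pair(c, e))))))  →  pair(pair(pair(e, e), pair(k(pair(pair(e, c), c), pair(pair(q(e), c), pair(c, e))), e)), pair(e, pair(c, k(pair(e, c), pair(pair(pair(e, pair(e, c)), c), pair(c, e))))))   [R6 at 1.2.1.1.2]
2. pair(pair(pair(e, e), pair(k(pair(pair(e, c), c), pair(pair(q(e), c), pair(c, e))), e)), pair(e, pair(c, k(pair(e, c), pair(pair(pair(e, pair(e, c)), c), pair(c, e))))))  →  pair(pair(pair(e, e), pair(c, e)), pair(e, pair(c, k(pair(e, c), pair(pair(pair(e, pair(e, c)), c), pair(c, e))))))   [R4 at 1.2.1]
3. pair(pair(pair(e, e), pair(c, e)), pair(e, pair(c, k(pair(e, c), pair(pair(pair(e, pair(e, c)), c), pair(c, e))))))  →  pair(pair(pair(e, e), pair(c, e)), pair(e, pair(c, c)))   [R4 at 2.2.2]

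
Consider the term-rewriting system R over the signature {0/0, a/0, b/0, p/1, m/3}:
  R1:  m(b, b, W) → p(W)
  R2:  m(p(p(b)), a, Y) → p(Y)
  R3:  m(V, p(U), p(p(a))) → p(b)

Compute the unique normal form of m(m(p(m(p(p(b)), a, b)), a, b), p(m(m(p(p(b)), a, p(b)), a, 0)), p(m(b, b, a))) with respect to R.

p(b)

1. m(m(p(m(p(p(b)), a, b)), a, b), p(m(m(p(p(b)), a, p(b)), a, 0)), p(m(b, b, a)))  →  m(m(p(p(b)), a, b), p(m(m(p(p(b)), a, p(b)), a, 0)), p(m(b, b, a)))   [R2 at 1.1.1]
2. m(m(p(p(b)), a, b), p(m(m(p(p(b)), a, p(b)), a, 0)), p(m(b, b, a)))  →  m(p(b), p(m(m(p(p(b)), a, p(b)), a, 0)), p(m(b, b, a)))   [R2 at 1]
3. m(p(b), p(m(m(p(p(b)), a, p(b)), a, 0)), p(m(b, b, a)))  →  m(p(b), p(m(p(p(b)), a, 0)), p(m(b, b, a)))   [R2 at 2.1.1]
4. m(p(b), p(m(p(p(b)), a, 0)), p(m(b, b, a)))  →  m(p(b), p(p(0)), p(m(b, b, a)))   [R2 at 2.1]
5. m(p(b), p(p(0)), p(m(b, b, a)))  →  m(p(b), p(p(0)), p(p(a)))   [R1 at 3.1]
6. m(p(b), p(p(0)), p(p(a)))  →  p(b)   [R3 at ε]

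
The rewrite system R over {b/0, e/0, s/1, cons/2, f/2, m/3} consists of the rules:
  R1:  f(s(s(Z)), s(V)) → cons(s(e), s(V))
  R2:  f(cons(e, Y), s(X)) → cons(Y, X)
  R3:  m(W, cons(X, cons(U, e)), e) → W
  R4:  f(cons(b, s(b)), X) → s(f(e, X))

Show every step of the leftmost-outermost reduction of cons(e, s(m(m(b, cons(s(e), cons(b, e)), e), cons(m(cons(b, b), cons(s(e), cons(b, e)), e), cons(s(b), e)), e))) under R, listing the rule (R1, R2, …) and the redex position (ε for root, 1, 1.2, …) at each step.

1. cons(e, s(m(m(b, cons(s(e), cons(b, e)), e), cons(m(cons(b, b), cons(s(e), cons(b, e)), e), cons(s(b), e)), e)))  →  cons(e, s(m(b, cons(s(e), cons(b, e)), e)))   [R3 at 2.1]
2. cons(e, s(m(b, cons(s(e), cons(b, e)), e)))  →  cons(e, s(b))   [R3 at 2.1]

cons(e, s(b))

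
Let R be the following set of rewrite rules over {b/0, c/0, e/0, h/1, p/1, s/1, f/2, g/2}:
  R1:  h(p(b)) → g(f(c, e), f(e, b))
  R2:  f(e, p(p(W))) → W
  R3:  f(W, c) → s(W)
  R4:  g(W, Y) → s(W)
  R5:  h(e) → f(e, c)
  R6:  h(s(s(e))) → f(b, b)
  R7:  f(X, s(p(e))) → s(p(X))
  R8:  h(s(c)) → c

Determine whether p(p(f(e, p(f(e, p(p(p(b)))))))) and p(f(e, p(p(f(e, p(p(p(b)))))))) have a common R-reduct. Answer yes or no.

Reduce t₁ = p(p(f(e, p(f(e, p(p(p(b)))))))):
1. p(p(f(e, p(f(e, p(p(p(b))))))))  →  p(p(f(e, p(p(b)))))   [R2 at 1.1.2.1]
2. p(p(f(e, p(p(b)))))  →  p(p(b))   [R2 at 1.1]

Reduce t₂ = p(f(e, p(p(f(e, p(p(p(b)))))))):
1. p(f(e, p(p(f(e, p(p(p(b))))))))  →  p(f(e, p(p(p(b)))))   [R2 at 1]
2. p(f(e, p(p(p(b)))))  →  p(p(b))   [R2 at 1]

yes — NF(t₁) = p(p(b)), NF(t₂) = p(p(b))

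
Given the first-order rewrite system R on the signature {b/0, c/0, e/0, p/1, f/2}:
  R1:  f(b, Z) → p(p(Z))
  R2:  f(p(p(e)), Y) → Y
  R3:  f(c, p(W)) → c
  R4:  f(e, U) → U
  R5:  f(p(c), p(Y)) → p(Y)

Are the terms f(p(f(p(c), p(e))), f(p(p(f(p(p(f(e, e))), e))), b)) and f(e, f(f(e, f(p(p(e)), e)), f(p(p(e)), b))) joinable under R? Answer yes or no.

Reduce t₁ = f(p(f(p(c), p(e))), f(p(p(f(p(p(f(e, e))), e))), b)):
1. f(p(f(p(c), p(e))), f(p(p(f(p(p(f(e, e))), e))), b))  →  f(p(p(e)), f(p(p(f(p(p(f(e, e))), e))), b))   [R5 at 1.1]
2. f(p(p(e)), f(p(p(f(p(p(f(e, e))), e))), b))  →  f(p(p(f(p(p(f(e, e))), e))), b)   [R2 at ε]
3. f(p(p(f(p(p(f(e, e))), e))), b)  →  f(p(p(f(p(p(e)), e))), b)   [R4 at 1.1.1.1.1.1]
4. f(p(p(f(p(p(e)), e))), b)  →  f(p(p(e)), b)   [R2 at 1.1.1]
5. f(p(p(e)), b)  →  b   [R2 at ε]

Reduce t₂ = f(e, f(f(e, f(p(p(e)), e)), f(p(p(e)), b))):
1. f(e, f(f(e, f(p(p(e)), e)), f(p(p(e)), b)))  →  f(f(e, f(p(p(e)), e)), f(p(p(e)), b))   [R4 at ε]
2. f(f(e, f(p(p(e)), e)), f(p(p(e)), b))  →  f(f(p(p(e)), e), f(p(p(e)), b))   [R4 at 1]
3. f(f(p(p(e)), e), f(p(p(e)), b))  →  f(e, f(p(p(e)), b))   [R2 at 1]
4. f(e, f(p(p(e)), b))  →  f(p(p(e)), b)   [R4 at ε]
5. f(p(p(e)), b)  →  b   [R2 at ε]

yes — NF(t₁) = b, NF(t₂) = b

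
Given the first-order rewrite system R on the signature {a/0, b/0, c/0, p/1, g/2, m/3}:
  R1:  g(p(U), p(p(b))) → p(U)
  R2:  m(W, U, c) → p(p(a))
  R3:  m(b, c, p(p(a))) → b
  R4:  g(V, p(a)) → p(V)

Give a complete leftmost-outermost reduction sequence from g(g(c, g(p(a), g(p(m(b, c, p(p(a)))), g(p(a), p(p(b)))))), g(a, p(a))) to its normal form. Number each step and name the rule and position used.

1. g(g(c, g(p(a), g(p(m(b, c, p(p(a)))), g(p(a), p(p(b)))))), g(a, p(a)))  →  g(g(c, g(p(a), g(p(b), g(p(a), p(p(b)))))), g(a, p(a)))   [R3 at 1.2.2.1.1]
2. g(g(c, g(p(a), g(p(b), g(p(a), p(p(b)))))), g(a, p(a)))  →  g(g(c, g(p(a), g(p(b), p(a)))), g(a, p(a)))   [R1 at 1.2.2.2]
3. g(g(c, g(p(a), g(p(b), p(a)))), g(a, p(a)))  →  g(g(c, g(p(a), p(p(b)))), g(a, p(a)))   [R4 at 1.2.2]
4. g(g(c, g(p(a), p(p(b)))), g(a, p(a)))  →  g(g(c, p(a)), g(a, p(a)))   [R1 at 1.2]
5. g(g(c, p(a)), g(a, p(a)))  →  g(p(c), g(a, p(a)))   [R4 at 1]
6. g(p(c), g(a, p(a)))  →  g(p(c), p(a))   [R4 at 2]
7. g(p(c), p(a))  →  p(p(c))   [R4 at ε]

p(p(c))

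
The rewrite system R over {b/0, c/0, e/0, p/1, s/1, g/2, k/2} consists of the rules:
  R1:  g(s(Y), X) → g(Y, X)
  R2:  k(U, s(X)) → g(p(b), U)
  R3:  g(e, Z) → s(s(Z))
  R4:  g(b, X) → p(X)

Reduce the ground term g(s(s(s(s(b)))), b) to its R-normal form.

p(b)

1. g(s(s(s(s(b)))), b)  →  g(s(s(s(b))), b)   [R1 at ε]
2. g(s(s(s(b))), b)  →  g(s(s(b)), b)   [R1 at ε]
3. g(s(s(b)), b)  →  g(s(b), b)   [R1 at ε]
4. g(s(b), b)  →  g(b, b)   [R1 at ε]
5. g(b, b)  →  p(b)   [R4 at ε]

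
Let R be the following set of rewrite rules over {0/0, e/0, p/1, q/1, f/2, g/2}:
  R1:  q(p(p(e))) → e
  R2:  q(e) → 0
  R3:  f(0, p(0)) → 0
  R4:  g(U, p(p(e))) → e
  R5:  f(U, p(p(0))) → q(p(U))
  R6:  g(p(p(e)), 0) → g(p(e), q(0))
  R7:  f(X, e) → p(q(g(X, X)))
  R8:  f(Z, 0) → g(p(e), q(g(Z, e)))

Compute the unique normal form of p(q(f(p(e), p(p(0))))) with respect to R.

1. p(q(f(p(e), p(p(0)))))  →  p(q(q(p(p(e)))))   [R5 at 1.1]
2. p(q(q(p(p(e)))))  →  p(q(e))   [R1 at 1.1]
3. p(q(e))  →  p(0)   [R2 at 1]

p(0)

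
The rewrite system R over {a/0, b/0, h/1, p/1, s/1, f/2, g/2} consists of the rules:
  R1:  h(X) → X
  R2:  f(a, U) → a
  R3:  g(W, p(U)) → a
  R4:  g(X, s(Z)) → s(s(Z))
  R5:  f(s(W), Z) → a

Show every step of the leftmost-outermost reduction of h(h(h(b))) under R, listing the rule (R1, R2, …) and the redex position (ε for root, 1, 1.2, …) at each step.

1. h(h(h(b)))  →  h(h(b))   [R1 at ε]
2. h(h(b))  →  h(b)   [R1 at ε]
3. h(b)  →  b   [R1 at ε]

b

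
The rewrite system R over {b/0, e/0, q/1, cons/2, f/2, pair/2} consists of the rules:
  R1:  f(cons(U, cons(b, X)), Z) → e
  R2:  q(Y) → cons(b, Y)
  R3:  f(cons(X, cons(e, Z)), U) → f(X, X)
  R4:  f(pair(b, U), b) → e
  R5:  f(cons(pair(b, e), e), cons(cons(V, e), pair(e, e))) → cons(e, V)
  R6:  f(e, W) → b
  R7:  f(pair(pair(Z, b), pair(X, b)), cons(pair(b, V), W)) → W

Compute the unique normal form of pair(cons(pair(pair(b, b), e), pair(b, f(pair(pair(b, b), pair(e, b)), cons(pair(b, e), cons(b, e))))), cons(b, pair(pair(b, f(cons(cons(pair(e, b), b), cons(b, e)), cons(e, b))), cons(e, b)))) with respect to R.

1. pair(cons(pair(pair(b, b), e), pair(b, f(pair(pair(b, b), pair(e, b)), cons(pair(b, e), cons(b, e))))), cons(b, pair(pair(b, f(cons(cons(pair(e, b), b), cons(b, e)), cons(e, b))), cons(e, b))))  →  pair(cons(pair(pair(b, b), e), pair(b, cons(b, e))), cons(b, pair(pair(b, f(cons(cons(pair(e, b), b), cons(b, e)), cons(e, b))), cons(e, b))))   [R7 at 1.2.2]
2. pair(cons(pair(pair(b, b), e), pair(b, cons(b, e))), cons(b, pair(pair(b, f(cons(cons(pair(e, b), b), cons(b, e)), cons(e, b))), cons(e, b))))  →  pair(cons(pair(pair(b, b), e), pair(b, cons(b, e))), cons(b, pair(pair(b, e), cons(e, b))))   [R1 at 2.2.1.2]

pair(cons(pair(pair(b, b), e), pair(b, cons(b, e))), cons(b, pair(pair(b, e), cons(e, b))))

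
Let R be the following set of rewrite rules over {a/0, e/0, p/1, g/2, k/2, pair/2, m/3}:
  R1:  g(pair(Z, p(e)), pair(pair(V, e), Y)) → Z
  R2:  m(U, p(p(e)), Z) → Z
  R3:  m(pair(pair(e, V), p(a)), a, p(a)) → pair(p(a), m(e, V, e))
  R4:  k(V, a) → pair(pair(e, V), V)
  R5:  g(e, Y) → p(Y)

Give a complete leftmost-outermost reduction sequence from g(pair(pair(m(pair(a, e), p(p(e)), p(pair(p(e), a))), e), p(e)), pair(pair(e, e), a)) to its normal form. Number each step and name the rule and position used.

pair(p(pair(p(e), a)), e)

1. g(pair(pair(m(pair(a, e), p(p(e)), p(pair(p(e), a))), e), p(e)), pair(pair(e, e), a))  →  pair(m(pair(a, e), p(p(e)), p(pair(p(e), a))), e)   [R1 at ε]
2. pair(m(pair(a, e), p(p(e)), p(pair(p(e), a))), e)  →  pair(p(pair(p(e), a)), e)   [R2 at 1]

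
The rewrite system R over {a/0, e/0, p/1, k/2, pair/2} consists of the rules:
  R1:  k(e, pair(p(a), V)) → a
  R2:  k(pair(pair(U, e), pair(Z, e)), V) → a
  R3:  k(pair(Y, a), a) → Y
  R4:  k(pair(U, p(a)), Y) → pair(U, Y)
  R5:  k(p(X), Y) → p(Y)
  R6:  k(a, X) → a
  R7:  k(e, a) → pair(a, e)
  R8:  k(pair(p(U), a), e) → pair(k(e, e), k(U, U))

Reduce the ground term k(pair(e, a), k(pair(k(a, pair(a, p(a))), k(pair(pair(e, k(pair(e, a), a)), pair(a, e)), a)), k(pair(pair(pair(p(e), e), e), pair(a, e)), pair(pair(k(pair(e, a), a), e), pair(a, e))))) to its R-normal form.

1. k(pair(e, a), k(pair(k(a, pair(a, p(a))), k(pair(pair(e, k(pair(e, a), a)), pair(a, e)), a)), k(pair(pair(pair(p(e), e), e), pair(a, e)), pair(pair(k(pair(e, a), a), e), pair(a, e)))))  →  k(pair(e, a), k(pair(a, k(pair(pair(e, k(pair(e, a), a)), pair(a, e)), a)), k(pair(pair(pair(p(e), e), e), pair(a, e)), pair(pair(k(pair(e, a), a), e), pair(a, e)))))   [R6 at 2.1.1]
2. k(pair(e, a), k(pair(a, k(pair(pair(e, k(pair(e, a), a)), pair(a, e)), a)), k(pair(pair(pair(p(e), e), e), pair(a, e)), pair(pair(k(pair(e, a), a), e), pair(a, e)))))  →  k(pair(e, a), k(pair(a, k(pair(pair(e, e), pair(a, e)), a)), k(pair(pair(pair(p(e), e), e), pair(a, e)), pair(pair(k(pair(e, a), a), e), pair(a, e)))))   [R3 at 2.1.2.1.1.2]
3. k(pair(e, a), k(pair(a, k(pair(pair(e, e), pair(a, e)), a)), k(pair(pair(pair(p(e), e), e), pair(a, e)), pair(pair(k(pair(e, a), a), e), pair(a, e)))))  →  k(pair(e, a), k(pair(a, a), k(pair(pair(pair(p(e), e), e), pair(a, e)), pair(pair(k(pair(e, a), a), e), pair(a, e)))))   [R2 at 2.1.2]
4. k(pair(e, a), k(pair(a, a), k(pair(pair(pair(p(e), e), e), pair(a, e)), pair(pair(k(pair(e, a), a), e), pair(a, e)))))  →  k(pair(e, a), k(pair(a, a), a))   [R2 at 2.2]
5. k(pair(e, a), k(pair(a, a), a))  →  k(pair(e, a), a)   [R3 at 2]
6. k(pair(e, a), a)  →  e   [R3 at ε]

e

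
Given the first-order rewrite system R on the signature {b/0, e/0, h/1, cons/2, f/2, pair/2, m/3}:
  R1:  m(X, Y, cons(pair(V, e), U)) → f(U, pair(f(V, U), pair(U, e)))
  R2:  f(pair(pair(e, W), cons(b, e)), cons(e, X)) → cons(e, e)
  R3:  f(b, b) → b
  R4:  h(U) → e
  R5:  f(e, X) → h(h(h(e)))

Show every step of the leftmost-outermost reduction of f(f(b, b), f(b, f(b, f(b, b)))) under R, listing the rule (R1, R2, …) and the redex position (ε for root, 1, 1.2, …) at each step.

b

1. f(f(b, b), f(b, f(b, f(b, b))))  →  f(b, f(b, f(b, f(b, b))))   [R3 at 1]
2. f(b, f(b, f(b, f(b, b))))  →  f(b, f(b, f(b, b)))   [R3 at 2.2.2]
3. f(b, f(b, f(b, b)))  →  f(b, f(b, b))   [R3 at 2.2]
4. f(b, f(b, b))  →  f(b, b)   [R3 at 2]
5. f(b, b)  →  b   [R3 at ε]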